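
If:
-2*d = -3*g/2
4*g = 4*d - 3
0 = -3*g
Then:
No Solution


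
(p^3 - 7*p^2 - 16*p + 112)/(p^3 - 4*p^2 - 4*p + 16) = (p^2 - 3*p - 28)/(p^2 - 4)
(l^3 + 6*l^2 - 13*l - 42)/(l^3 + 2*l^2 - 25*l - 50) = (l^2 + 4*l - 21)/(l^2 - 25)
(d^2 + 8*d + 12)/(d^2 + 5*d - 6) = (d + 2)/(d - 1)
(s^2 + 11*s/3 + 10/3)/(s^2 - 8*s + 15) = (3*s^2 + 11*s + 10)/(3*(s^2 - 8*s + 15))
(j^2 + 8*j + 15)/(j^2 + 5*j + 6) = (j + 5)/(j + 2)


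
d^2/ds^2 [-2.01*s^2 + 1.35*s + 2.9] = -4.02000000000000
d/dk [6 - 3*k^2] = -6*k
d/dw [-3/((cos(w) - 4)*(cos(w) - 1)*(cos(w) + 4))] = 3*(3*sin(w)^2 + 2*cos(w) + 13)*sin(w)/((cos(w) - 4)^2*(cos(w) - 1)^2*(cos(w) + 4)^2)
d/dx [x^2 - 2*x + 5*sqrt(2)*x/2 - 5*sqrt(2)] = 2*x - 2 + 5*sqrt(2)/2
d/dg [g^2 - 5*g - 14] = 2*g - 5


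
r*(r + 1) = r^2 + r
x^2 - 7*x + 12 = (x - 4)*(x - 3)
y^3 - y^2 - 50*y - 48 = (y - 8)*(y + 1)*(y + 6)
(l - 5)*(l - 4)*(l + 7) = l^3 - 2*l^2 - 43*l + 140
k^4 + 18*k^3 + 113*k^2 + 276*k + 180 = (k + 1)*(k + 5)*(k + 6)^2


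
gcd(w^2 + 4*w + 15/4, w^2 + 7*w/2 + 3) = w + 3/2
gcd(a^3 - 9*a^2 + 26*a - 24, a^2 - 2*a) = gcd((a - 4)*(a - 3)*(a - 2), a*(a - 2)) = a - 2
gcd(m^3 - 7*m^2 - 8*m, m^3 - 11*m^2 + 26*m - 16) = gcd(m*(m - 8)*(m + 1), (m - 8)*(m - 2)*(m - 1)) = m - 8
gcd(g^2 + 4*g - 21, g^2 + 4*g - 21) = g^2 + 4*g - 21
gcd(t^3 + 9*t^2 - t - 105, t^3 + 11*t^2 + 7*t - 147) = t^2 + 4*t - 21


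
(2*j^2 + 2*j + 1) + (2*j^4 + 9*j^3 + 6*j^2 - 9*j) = 2*j^4 + 9*j^3 + 8*j^2 - 7*j + 1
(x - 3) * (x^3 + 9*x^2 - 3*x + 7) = x^4 + 6*x^3 - 30*x^2 + 16*x - 21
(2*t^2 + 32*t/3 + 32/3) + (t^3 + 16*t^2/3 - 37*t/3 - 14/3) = t^3 + 22*t^2/3 - 5*t/3 + 6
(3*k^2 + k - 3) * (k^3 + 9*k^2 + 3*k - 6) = 3*k^5 + 28*k^4 + 15*k^3 - 42*k^2 - 15*k + 18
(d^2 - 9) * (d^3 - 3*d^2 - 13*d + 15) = d^5 - 3*d^4 - 22*d^3 + 42*d^2 + 117*d - 135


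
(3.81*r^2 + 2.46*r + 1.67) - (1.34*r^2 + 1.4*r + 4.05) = 2.47*r^2 + 1.06*r - 2.38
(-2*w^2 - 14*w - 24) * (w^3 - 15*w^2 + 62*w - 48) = -2*w^5 + 16*w^4 + 62*w^3 - 412*w^2 - 816*w + 1152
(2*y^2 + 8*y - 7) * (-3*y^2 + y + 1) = -6*y^4 - 22*y^3 + 31*y^2 + y - 7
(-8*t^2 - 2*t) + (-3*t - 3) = -8*t^2 - 5*t - 3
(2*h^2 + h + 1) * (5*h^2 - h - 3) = 10*h^4 + 3*h^3 - 2*h^2 - 4*h - 3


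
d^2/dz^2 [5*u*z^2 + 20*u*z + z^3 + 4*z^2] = 10*u + 6*z + 8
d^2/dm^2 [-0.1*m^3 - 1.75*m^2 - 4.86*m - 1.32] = -0.6*m - 3.5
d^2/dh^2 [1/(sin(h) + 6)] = (6*sin(h) + cos(h)^2 + 1)/(sin(h) + 6)^3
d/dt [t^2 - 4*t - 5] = 2*t - 4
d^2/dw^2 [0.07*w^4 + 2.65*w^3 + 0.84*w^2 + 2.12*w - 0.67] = 0.84*w^2 + 15.9*w + 1.68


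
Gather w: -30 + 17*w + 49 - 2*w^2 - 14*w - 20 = -2*w^2 + 3*w - 1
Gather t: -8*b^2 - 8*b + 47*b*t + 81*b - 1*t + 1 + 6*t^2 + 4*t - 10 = -8*b^2 + 73*b + 6*t^2 + t*(47*b + 3) - 9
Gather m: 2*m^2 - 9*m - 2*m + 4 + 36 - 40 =2*m^2 - 11*m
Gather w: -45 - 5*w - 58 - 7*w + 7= -12*w - 96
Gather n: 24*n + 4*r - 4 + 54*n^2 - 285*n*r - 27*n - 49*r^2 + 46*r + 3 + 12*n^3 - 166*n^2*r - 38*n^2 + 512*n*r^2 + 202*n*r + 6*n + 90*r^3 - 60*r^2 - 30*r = 12*n^3 + n^2*(16 - 166*r) + n*(512*r^2 - 83*r + 3) + 90*r^3 - 109*r^2 + 20*r - 1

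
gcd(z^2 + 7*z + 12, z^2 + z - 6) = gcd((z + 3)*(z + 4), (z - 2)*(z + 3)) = z + 3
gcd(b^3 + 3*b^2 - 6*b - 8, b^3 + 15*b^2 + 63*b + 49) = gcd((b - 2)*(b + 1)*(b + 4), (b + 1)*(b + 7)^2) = b + 1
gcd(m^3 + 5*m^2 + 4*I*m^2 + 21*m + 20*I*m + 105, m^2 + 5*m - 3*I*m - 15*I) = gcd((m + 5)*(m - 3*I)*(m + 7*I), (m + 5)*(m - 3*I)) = m^2 + m*(5 - 3*I) - 15*I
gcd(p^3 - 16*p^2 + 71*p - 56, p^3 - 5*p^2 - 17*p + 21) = p^2 - 8*p + 7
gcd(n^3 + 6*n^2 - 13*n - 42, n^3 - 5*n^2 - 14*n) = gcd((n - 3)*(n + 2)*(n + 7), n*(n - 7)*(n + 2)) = n + 2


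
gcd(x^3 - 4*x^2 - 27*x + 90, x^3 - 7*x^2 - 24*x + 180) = x^2 - x - 30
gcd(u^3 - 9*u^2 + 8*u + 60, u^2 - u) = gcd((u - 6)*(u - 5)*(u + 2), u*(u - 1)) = 1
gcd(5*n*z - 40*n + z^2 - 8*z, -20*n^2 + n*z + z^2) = 5*n + z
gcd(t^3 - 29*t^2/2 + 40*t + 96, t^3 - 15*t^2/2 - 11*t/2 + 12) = t^2 - 13*t/2 - 12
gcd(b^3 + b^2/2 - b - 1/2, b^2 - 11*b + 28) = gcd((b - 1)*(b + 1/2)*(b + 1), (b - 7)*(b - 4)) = 1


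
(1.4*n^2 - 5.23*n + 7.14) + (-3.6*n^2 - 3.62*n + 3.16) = -2.2*n^2 - 8.85*n + 10.3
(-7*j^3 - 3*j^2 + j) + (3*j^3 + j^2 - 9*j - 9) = -4*j^3 - 2*j^2 - 8*j - 9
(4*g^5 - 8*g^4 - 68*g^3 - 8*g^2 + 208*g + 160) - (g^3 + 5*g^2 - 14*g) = 4*g^5 - 8*g^4 - 69*g^3 - 13*g^2 + 222*g + 160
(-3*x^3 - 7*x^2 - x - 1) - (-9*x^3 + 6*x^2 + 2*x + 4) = 6*x^3 - 13*x^2 - 3*x - 5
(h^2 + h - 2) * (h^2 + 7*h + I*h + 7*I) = h^4 + 8*h^3 + I*h^3 + 5*h^2 + 8*I*h^2 - 14*h + 5*I*h - 14*I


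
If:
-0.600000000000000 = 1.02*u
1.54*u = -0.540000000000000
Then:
No Solution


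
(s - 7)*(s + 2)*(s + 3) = s^3 - 2*s^2 - 29*s - 42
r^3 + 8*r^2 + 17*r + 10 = (r + 1)*(r + 2)*(r + 5)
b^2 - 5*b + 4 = (b - 4)*(b - 1)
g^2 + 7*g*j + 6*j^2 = (g + j)*(g + 6*j)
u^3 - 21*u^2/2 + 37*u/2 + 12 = (u - 8)*(u - 3)*(u + 1/2)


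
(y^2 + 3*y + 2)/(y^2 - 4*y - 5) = (y + 2)/(y - 5)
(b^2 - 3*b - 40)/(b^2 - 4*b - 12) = (-b^2 + 3*b + 40)/(-b^2 + 4*b + 12)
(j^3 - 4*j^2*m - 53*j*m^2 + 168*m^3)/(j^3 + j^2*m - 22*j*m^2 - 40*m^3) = (j^3 - 4*j^2*m - 53*j*m^2 + 168*m^3)/(j^3 + j^2*m - 22*j*m^2 - 40*m^3)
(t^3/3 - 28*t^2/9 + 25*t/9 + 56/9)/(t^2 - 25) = (3*t^3 - 28*t^2 + 25*t + 56)/(9*(t^2 - 25))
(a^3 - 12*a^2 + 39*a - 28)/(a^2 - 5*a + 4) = a - 7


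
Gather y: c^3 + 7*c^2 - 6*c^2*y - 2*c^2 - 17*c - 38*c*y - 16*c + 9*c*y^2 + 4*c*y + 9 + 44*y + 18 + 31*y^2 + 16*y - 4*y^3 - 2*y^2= c^3 + 5*c^2 - 33*c - 4*y^3 + y^2*(9*c + 29) + y*(-6*c^2 - 34*c + 60) + 27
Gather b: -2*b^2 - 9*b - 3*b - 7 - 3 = -2*b^2 - 12*b - 10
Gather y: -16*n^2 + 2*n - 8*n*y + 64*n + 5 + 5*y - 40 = -16*n^2 + 66*n + y*(5 - 8*n) - 35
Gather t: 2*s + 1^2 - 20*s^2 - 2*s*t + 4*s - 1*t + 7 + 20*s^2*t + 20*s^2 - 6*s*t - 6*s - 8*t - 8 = t*(20*s^2 - 8*s - 9)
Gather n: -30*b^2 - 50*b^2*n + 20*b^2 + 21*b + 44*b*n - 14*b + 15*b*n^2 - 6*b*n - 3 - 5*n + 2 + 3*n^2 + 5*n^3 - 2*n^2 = -10*b^2 + 7*b + 5*n^3 + n^2*(15*b + 1) + n*(-50*b^2 + 38*b - 5) - 1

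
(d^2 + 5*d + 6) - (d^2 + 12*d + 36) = -7*d - 30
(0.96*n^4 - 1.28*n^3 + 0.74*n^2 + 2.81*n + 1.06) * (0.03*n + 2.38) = 0.0288*n^5 + 2.2464*n^4 - 3.0242*n^3 + 1.8455*n^2 + 6.7196*n + 2.5228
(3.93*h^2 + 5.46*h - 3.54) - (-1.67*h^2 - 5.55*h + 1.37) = 5.6*h^2 + 11.01*h - 4.91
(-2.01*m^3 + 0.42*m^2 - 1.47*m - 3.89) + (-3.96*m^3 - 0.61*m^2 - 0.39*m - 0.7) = -5.97*m^3 - 0.19*m^2 - 1.86*m - 4.59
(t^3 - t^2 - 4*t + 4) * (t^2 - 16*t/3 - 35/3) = t^5 - 19*t^4/3 - 31*t^3/3 + 37*t^2 + 76*t/3 - 140/3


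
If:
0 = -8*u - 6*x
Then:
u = -3*x/4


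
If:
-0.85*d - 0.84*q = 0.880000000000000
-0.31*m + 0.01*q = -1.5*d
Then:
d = -0.988235294117647*q - 1.03529411764706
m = -4.74952561669829*q - 5.00948766603416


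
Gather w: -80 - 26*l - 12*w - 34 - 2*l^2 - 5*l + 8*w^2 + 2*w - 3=-2*l^2 - 31*l + 8*w^2 - 10*w - 117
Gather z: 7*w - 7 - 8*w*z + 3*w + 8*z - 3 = 10*w + z*(8 - 8*w) - 10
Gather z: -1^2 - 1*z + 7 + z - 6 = 0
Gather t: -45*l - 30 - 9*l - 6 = -54*l - 36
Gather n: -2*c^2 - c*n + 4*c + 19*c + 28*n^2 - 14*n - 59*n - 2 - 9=-2*c^2 + 23*c + 28*n^2 + n*(-c - 73) - 11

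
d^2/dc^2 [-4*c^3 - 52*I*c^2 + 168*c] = -24*c - 104*I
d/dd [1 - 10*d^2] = -20*d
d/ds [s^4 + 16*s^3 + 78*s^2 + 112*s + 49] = 4*s^3 + 48*s^2 + 156*s + 112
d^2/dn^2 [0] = 0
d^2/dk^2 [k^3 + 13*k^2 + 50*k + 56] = 6*k + 26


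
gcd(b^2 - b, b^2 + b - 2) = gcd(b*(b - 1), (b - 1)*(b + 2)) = b - 1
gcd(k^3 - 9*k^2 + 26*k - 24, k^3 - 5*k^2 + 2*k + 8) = k^2 - 6*k + 8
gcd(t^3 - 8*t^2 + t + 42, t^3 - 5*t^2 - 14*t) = t^2 - 5*t - 14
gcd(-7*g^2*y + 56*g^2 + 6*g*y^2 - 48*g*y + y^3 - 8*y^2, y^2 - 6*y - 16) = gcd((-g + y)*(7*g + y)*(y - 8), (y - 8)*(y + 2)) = y - 8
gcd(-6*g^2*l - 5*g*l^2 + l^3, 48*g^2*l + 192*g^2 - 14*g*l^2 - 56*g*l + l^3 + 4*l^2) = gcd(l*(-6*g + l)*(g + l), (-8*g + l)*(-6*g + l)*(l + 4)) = 6*g - l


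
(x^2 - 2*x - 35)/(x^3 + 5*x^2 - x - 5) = (x - 7)/(x^2 - 1)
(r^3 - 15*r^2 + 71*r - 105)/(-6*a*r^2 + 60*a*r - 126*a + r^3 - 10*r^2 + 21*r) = (r - 5)/(-6*a + r)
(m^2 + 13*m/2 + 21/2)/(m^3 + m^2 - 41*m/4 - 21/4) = 2*(m + 3)/(2*m^2 - 5*m - 3)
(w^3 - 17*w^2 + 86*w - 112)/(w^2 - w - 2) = (w^2 - 15*w + 56)/(w + 1)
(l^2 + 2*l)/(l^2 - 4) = l/(l - 2)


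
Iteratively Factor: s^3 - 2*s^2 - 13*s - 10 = (s + 1)*(s^2 - 3*s - 10) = (s + 1)*(s + 2)*(s - 5)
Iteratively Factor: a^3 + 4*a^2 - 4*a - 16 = (a + 2)*(a^2 + 2*a - 8) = (a - 2)*(a + 2)*(a + 4)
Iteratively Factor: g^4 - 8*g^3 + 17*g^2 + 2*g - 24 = (g - 2)*(g^3 - 6*g^2 + 5*g + 12) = (g - 4)*(g - 2)*(g^2 - 2*g - 3) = (g - 4)*(g - 2)*(g + 1)*(g - 3)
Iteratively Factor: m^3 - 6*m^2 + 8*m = (m - 4)*(m^2 - 2*m) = (m - 4)*(m - 2)*(m)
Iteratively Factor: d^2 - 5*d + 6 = (d - 2)*(d - 3)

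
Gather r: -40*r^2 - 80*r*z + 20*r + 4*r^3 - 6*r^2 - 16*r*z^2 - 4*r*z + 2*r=4*r^3 - 46*r^2 + r*(-16*z^2 - 84*z + 22)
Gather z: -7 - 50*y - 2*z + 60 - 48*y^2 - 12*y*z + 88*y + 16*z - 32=-48*y^2 + 38*y + z*(14 - 12*y) + 21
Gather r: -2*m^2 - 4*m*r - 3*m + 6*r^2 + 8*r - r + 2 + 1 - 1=-2*m^2 - 3*m + 6*r^2 + r*(7 - 4*m) + 2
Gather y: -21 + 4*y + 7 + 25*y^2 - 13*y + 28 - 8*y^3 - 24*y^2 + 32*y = -8*y^3 + y^2 + 23*y + 14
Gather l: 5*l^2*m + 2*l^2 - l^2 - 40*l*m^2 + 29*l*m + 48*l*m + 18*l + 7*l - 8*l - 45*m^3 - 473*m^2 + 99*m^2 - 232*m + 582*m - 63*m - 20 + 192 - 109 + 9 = l^2*(5*m + 1) + l*(-40*m^2 + 77*m + 17) - 45*m^3 - 374*m^2 + 287*m + 72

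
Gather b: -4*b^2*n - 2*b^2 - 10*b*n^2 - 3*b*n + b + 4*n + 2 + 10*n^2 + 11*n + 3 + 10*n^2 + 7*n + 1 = b^2*(-4*n - 2) + b*(-10*n^2 - 3*n + 1) + 20*n^2 + 22*n + 6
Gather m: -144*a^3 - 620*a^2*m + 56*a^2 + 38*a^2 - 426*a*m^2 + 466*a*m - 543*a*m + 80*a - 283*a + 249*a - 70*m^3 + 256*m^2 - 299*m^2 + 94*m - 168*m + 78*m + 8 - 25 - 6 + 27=-144*a^3 + 94*a^2 + 46*a - 70*m^3 + m^2*(-426*a - 43) + m*(-620*a^2 - 77*a + 4) + 4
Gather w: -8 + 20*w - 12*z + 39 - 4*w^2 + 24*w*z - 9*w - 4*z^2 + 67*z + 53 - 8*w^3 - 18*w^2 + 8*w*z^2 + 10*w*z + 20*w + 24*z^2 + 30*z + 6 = -8*w^3 - 22*w^2 + w*(8*z^2 + 34*z + 31) + 20*z^2 + 85*z + 90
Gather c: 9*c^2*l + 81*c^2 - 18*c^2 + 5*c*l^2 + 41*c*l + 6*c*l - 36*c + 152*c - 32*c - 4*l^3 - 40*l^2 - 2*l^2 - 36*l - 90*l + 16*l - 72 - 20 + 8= c^2*(9*l + 63) + c*(5*l^2 + 47*l + 84) - 4*l^3 - 42*l^2 - 110*l - 84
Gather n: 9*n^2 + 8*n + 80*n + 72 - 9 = 9*n^2 + 88*n + 63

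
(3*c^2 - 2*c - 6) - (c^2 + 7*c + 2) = 2*c^2 - 9*c - 8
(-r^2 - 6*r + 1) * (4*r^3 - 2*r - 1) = -4*r^5 - 24*r^4 + 6*r^3 + 13*r^2 + 4*r - 1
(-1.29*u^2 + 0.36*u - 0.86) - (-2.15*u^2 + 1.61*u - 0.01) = 0.86*u^2 - 1.25*u - 0.85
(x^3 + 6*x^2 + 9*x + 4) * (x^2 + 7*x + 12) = x^5 + 13*x^4 + 63*x^3 + 139*x^2 + 136*x + 48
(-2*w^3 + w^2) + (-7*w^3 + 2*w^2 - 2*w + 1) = -9*w^3 + 3*w^2 - 2*w + 1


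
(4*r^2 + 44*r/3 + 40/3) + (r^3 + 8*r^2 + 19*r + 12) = r^3 + 12*r^2 + 101*r/3 + 76/3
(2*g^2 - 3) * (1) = 2*g^2 - 3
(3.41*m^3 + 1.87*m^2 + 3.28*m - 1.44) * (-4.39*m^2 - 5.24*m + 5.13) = -14.9699*m^5 - 26.0777*m^4 - 6.7047*m^3 - 1.2725*m^2 + 24.372*m - 7.3872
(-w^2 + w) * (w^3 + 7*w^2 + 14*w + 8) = -w^5 - 6*w^4 - 7*w^3 + 6*w^2 + 8*w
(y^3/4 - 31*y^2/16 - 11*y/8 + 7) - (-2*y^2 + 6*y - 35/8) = y^3/4 + y^2/16 - 59*y/8 + 91/8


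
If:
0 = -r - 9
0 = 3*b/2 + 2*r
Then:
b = 12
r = -9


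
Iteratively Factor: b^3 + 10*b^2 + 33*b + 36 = (b + 3)*(b^2 + 7*b + 12) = (b + 3)*(b + 4)*(b + 3)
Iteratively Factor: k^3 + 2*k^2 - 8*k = (k - 2)*(k^2 + 4*k) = k*(k - 2)*(k + 4)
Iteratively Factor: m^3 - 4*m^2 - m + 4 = (m - 1)*(m^2 - 3*m - 4) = (m - 1)*(m + 1)*(m - 4)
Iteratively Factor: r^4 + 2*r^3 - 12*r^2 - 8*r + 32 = (r - 2)*(r^3 + 4*r^2 - 4*r - 16) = (r - 2)*(r + 4)*(r^2 - 4) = (r - 2)^2*(r + 4)*(r + 2)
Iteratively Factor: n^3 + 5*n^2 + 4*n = (n + 4)*(n^2 + n) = (n + 1)*(n + 4)*(n)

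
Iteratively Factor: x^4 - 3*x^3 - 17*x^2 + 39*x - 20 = (x + 4)*(x^3 - 7*x^2 + 11*x - 5) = (x - 1)*(x + 4)*(x^2 - 6*x + 5) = (x - 1)^2*(x + 4)*(x - 5)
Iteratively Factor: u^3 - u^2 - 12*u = (u + 3)*(u^2 - 4*u) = (u - 4)*(u + 3)*(u)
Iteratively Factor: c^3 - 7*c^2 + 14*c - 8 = (c - 4)*(c^2 - 3*c + 2) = (c - 4)*(c - 2)*(c - 1)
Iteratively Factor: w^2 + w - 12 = (w + 4)*(w - 3)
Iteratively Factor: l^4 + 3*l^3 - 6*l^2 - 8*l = (l - 2)*(l^3 + 5*l^2 + 4*l) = l*(l - 2)*(l^2 + 5*l + 4) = l*(l - 2)*(l + 4)*(l + 1)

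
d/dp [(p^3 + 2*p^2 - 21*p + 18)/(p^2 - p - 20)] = (p^4 - 2*p^3 - 41*p^2 - 116*p + 438)/(p^4 - 2*p^3 - 39*p^2 + 40*p + 400)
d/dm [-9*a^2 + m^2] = 2*m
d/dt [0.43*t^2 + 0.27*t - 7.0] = 0.86*t + 0.27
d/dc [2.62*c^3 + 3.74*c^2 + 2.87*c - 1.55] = 7.86*c^2 + 7.48*c + 2.87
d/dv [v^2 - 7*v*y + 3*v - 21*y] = 2*v - 7*y + 3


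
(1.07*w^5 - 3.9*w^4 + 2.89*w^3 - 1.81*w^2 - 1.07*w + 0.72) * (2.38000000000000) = 2.5466*w^5 - 9.282*w^4 + 6.8782*w^3 - 4.3078*w^2 - 2.5466*w + 1.7136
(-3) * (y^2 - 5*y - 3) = -3*y^2 + 15*y + 9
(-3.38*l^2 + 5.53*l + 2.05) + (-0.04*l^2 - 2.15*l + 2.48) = -3.42*l^2 + 3.38*l + 4.53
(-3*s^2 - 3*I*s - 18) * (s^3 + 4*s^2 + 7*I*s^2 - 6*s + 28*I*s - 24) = -3*s^5 - 12*s^4 - 24*I*s^4 + 21*s^3 - 96*I*s^3 + 84*s^2 - 108*I*s^2 + 108*s - 432*I*s + 432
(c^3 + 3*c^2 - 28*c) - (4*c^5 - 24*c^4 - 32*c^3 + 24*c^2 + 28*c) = -4*c^5 + 24*c^4 + 33*c^3 - 21*c^2 - 56*c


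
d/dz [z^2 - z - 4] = 2*z - 1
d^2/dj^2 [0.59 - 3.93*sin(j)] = 3.93*sin(j)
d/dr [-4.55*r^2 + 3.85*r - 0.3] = 3.85 - 9.1*r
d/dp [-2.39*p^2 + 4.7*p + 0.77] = 4.7 - 4.78*p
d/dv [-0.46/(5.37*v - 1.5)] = 2.4702/(5.37*v - 1.5)^2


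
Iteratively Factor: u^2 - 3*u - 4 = (u + 1)*(u - 4)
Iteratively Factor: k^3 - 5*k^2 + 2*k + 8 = (k - 2)*(k^2 - 3*k - 4) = (k - 2)*(k + 1)*(k - 4)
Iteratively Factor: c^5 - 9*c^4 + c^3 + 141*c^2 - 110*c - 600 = (c + 2)*(c^4 - 11*c^3 + 23*c^2 + 95*c - 300) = (c - 5)*(c + 2)*(c^3 - 6*c^2 - 7*c + 60) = (c - 5)*(c - 4)*(c + 2)*(c^2 - 2*c - 15) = (c - 5)*(c - 4)*(c + 2)*(c + 3)*(c - 5)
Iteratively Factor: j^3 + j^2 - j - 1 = (j + 1)*(j^2 - 1) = (j - 1)*(j + 1)*(j + 1)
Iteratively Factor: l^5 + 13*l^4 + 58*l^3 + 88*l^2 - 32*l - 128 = (l + 4)*(l^4 + 9*l^3 + 22*l^2 - 32) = (l + 4)^2*(l^3 + 5*l^2 + 2*l - 8) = (l + 4)^3*(l^2 + l - 2) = (l - 1)*(l + 4)^3*(l + 2)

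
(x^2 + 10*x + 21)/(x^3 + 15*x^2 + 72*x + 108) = (x + 7)/(x^2 + 12*x + 36)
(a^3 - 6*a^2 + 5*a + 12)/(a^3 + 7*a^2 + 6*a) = (a^2 - 7*a + 12)/(a*(a + 6))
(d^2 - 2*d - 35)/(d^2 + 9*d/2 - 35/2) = 2*(d^2 - 2*d - 35)/(2*d^2 + 9*d - 35)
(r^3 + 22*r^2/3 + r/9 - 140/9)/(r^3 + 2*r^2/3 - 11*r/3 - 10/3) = (r^2 + 17*r/3 - 28/3)/(r^2 - r - 2)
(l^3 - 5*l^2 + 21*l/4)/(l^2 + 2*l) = (l^2 - 5*l + 21/4)/(l + 2)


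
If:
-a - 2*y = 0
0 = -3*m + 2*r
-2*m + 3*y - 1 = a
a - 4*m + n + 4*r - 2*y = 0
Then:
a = -2*y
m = 5*y/2 - 1/2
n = 1 - y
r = 15*y/4 - 3/4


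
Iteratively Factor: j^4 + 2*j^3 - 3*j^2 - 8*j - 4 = (j + 1)*(j^3 + j^2 - 4*j - 4) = (j + 1)*(j + 2)*(j^2 - j - 2) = (j + 1)^2*(j + 2)*(j - 2)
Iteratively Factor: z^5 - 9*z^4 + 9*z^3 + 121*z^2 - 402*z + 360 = (z - 3)*(z^4 - 6*z^3 - 9*z^2 + 94*z - 120) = (z - 3)*(z - 2)*(z^3 - 4*z^2 - 17*z + 60) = (z - 5)*(z - 3)*(z - 2)*(z^2 + z - 12) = (z - 5)*(z - 3)^2*(z - 2)*(z + 4)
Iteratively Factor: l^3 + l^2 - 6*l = (l)*(l^2 + l - 6) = l*(l - 2)*(l + 3)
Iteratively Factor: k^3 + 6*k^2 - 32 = (k + 4)*(k^2 + 2*k - 8) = (k + 4)^2*(k - 2)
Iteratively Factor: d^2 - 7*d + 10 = (d - 5)*(d - 2)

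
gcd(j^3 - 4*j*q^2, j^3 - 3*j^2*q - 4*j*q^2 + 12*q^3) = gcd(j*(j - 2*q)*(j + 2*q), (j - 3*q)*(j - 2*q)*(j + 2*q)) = -j^2 + 4*q^2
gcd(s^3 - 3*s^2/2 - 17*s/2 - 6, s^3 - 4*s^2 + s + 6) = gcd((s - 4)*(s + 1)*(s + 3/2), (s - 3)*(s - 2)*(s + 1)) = s + 1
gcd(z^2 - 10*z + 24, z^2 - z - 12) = z - 4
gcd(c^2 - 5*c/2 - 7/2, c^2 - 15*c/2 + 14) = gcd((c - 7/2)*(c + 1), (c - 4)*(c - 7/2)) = c - 7/2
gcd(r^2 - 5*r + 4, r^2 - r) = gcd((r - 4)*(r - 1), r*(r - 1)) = r - 1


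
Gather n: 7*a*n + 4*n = n*(7*a + 4)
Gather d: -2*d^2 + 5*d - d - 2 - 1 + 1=-2*d^2 + 4*d - 2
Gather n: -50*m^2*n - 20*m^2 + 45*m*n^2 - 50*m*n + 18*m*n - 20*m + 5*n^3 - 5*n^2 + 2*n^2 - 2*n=-20*m^2 - 20*m + 5*n^3 + n^2*(45*m - 3) + n*(-50*m^2 - 32*m - 2)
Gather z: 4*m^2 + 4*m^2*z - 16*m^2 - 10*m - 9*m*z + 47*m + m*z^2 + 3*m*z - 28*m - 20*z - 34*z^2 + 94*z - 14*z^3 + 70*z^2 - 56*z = -12*m^2 + 9*m - 14*z^3 + z^2*(m + 36) + z*(4*m^2 - 6*m + 18)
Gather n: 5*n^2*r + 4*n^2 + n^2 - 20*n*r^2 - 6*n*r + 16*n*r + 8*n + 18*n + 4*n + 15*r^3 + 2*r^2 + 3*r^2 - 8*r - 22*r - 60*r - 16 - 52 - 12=n^2*(5*r + 5) + n*(-20*r^2 + 10*r + 30) + 15*r^3 + 5*r^2 - 90*r - 80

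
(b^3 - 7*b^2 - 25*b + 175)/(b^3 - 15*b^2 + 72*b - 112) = (b^2 - 25)/(b^2 - 8*b + 16)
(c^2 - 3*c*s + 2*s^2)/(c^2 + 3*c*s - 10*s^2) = (c - s)/(c + 5*s)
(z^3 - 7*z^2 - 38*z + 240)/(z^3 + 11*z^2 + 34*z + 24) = (z^2 - 13*z + 40)/(z^2 + 5*z + 4)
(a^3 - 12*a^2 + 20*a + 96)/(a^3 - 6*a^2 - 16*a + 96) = (a^2 - 6*a - 16)/(a^2 - 16)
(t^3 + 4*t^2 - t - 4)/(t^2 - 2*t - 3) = (t^2 + 3*t - 4)/(t - 3)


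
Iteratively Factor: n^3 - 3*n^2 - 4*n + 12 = (n - 2)*(n^2 - n - 6) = (n - 3)*(n - 2)*(n + 2)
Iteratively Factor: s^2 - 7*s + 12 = (s - 3)*(s - 4)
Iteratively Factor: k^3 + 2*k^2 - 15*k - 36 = (k + 3)*(k^2 - k - 12) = (k - 4)*(k + 3)*(k + 3)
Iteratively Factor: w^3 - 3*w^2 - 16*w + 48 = (w - 4)*(w^2 + w - 12) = (w - 4)*(w - 3)*(w + 4)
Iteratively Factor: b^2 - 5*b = (b - 5)*(b)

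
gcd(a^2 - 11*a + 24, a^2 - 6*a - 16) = a - 8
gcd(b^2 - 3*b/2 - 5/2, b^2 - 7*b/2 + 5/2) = b - 5/2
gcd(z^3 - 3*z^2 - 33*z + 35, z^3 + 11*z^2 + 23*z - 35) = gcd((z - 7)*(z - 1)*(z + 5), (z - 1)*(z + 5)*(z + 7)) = z^2 + 4*z - 5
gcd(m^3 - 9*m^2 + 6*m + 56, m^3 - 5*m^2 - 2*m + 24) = m^2 - 2*m - 8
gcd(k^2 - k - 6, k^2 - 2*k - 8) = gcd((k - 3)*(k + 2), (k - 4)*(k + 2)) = k + 2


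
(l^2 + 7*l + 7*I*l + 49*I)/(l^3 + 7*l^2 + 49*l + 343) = 1/(l - 7*I)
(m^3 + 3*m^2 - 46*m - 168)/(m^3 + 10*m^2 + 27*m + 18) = (m^2 - 3*m - 28)/(m^2 + 4*m + 3)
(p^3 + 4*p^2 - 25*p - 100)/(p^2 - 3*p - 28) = (p^2 - 25)/(p - 7)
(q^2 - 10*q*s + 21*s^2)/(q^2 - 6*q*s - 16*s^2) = (-q^2 + 10*q*s - 21*s^2)/(-q^2 + 6*q*s + 16*s^2)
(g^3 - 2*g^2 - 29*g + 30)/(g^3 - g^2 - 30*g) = (g - 1)/g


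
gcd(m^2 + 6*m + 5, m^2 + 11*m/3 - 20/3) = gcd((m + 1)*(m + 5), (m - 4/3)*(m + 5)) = m + 5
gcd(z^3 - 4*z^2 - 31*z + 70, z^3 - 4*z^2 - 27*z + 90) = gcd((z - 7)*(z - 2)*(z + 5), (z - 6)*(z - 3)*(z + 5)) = z + 5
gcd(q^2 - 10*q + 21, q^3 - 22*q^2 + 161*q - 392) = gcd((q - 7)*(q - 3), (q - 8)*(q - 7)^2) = q - 7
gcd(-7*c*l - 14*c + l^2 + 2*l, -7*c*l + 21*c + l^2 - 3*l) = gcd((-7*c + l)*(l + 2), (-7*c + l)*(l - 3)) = 7*c - l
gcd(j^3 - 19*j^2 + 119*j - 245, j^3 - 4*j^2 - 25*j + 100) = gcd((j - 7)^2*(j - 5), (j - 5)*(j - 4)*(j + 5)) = j - 5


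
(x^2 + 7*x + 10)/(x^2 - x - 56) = (x^2 + 7*x + 10)/(x^2 - x - 56)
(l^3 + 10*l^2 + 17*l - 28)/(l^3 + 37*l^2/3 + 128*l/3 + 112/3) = 3*(l - 1)/(3*l + 4)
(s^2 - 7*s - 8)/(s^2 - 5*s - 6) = (s - 8)/(s - 6)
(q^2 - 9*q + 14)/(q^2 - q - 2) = (q - 7)/(q + 1)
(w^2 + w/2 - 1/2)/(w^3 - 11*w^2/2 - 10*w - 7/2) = (2*w - 1)/(2*w^2 - 13*w - 7)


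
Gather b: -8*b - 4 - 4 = -8*b - 8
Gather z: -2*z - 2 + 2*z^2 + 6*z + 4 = 2*z^2 + 4*z + 2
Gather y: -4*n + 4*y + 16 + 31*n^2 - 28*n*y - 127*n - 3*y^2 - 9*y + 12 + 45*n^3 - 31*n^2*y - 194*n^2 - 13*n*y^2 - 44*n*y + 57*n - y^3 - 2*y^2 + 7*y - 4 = 45*n^3 - 163*n^2 - 74*n - y^3 + y^2*(-13*n - 5) + y*(-31*n^2 - 72*n + 2) + 24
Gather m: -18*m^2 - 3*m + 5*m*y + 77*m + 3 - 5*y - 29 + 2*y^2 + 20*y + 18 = -18*m^2 + m*(5*y + 74) + 2*y^2 + 15*y - 8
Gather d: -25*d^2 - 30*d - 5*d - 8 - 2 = -25*d^2 - 35*d - 10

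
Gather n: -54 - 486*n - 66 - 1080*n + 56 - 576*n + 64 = -2142*n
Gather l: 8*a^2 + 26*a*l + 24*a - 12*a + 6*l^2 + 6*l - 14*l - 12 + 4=8*a^2 + 12*a + 6*l^2 + l*(26*a - 8) - 8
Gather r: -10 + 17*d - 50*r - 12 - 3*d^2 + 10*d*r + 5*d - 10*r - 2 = -3*d^2 + 22*d + r*(10*d - 60) - 24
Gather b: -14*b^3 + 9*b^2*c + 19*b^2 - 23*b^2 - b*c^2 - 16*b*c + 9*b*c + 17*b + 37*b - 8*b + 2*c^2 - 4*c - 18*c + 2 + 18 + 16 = -14*b^3 + b^2*(9*c - 4) + b*(-c^2 - 7*c + 46) + 2*c^2 - 22*c + 36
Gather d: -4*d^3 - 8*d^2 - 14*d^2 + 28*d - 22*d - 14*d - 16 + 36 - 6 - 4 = -4*d^3 - 22*d^2 - 8*d + 10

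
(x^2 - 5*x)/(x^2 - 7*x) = (x - 5)/(x - 7)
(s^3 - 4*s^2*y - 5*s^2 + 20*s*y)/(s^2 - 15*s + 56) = s*(s^2 - 4*s*y - 5*s + 20*y)/(s^2 - 15*s + 56)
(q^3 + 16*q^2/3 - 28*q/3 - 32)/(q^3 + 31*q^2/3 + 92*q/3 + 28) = (3*q - 8)/(3*q + 7)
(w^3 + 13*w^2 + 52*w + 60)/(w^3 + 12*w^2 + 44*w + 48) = (w + 5)/(w + 4)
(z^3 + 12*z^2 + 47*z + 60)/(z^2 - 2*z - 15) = (z^2 + 9*z + 20)/(z - 5)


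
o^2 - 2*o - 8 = (o - 4)*(o + 2)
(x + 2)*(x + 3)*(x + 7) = x^3 + 12*x^2 + 41*x + 42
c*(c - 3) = c^2 - 3*c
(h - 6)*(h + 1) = h^2 - 5*h - 6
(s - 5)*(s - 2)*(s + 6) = s^3 - s^2 - 32*s + 60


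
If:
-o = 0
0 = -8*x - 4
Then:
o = 0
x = -1/2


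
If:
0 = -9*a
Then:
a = 0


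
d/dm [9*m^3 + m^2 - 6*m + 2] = 27*m^2 + 2*m - 6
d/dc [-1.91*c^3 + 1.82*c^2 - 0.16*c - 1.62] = -5.73*c^2 + 3.64*c - 0.16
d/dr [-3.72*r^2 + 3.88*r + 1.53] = 3.88 - 7.44*r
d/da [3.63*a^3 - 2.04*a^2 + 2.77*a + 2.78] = 10.89*a^2 - 4.08*a + 2.77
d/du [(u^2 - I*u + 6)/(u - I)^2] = (-I*u - 13)/(u^3 - 3*I*u^2 - 3*u + I)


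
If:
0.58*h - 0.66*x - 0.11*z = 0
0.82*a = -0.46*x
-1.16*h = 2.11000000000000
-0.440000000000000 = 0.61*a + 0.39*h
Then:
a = 0.44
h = -1.82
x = -0.79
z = -4.87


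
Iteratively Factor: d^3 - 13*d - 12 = (d + 3)*(d^2 - 3*d - 4) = (d + 1)*(d + 3)*(d - 4)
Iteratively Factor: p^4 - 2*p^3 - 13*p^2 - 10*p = (p + 2)*(p^3 - 4*p^2 - 5*p) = p*(p + 2)*(p^2 - 4*p - 5) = p*(p + 1)*(p + 2)*(p - 5)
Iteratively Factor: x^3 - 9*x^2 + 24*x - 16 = (x - 4)*(x^2 - 5*x + 4) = (x - 4)*(x - 1)*(x - 4)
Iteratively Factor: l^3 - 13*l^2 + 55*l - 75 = (l - 3)*(l^2 - 10*l + 25) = (l - 5)*(l - 3)*(l - 5)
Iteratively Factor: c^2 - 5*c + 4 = (c - 4)*(c - 1)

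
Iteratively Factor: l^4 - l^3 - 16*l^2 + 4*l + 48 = (l + 3)*(l^3 - 4*l^2 - 4*l + 16) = (l - 2)*(l + 3)*(l^2 - 2*l - 8) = (l - 2)*(l + 2)*(l + 3)*(l - 4)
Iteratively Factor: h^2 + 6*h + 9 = (h + 3)*(h + 3)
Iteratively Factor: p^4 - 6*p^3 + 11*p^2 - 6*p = (p)*(p^3 - 6*p^2 + 11*p - 6) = p*(p - 1)*(p^2 - 5*p + 6) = p*(p - 3)*(p - 1)*(p - 2)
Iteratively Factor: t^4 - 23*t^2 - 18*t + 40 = (t - 5)*(t^3 + 5*t^2 + 2*t - 8) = (t - 5)*(t - 1)*(t^2 + 6*t + 8) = (t - 5)*(t - 1)*(t + 2)*(t + 4)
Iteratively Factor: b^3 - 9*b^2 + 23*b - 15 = (b - 3)*(b^2 - 6*b + 5) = (b - 3)*(b - 1)*(b - 5)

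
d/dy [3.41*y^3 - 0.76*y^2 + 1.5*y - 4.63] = 10.23*y^2 - 1.52*y + 1.5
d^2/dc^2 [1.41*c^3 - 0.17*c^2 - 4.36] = 8.46*c - 0.34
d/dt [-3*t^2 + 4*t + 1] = 4 - 6*t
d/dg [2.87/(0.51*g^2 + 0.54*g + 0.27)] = (-2.9274*g - 1.5498)/(0.51*g^2 + 0.54*g + 0.27)^2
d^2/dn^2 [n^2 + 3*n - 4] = 2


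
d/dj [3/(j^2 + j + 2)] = 3*(-2*j - 1)/(j^2 + j + 2)^2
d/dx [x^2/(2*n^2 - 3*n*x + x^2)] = x*(4*n^2 - 6*n*x + 2*x^2 + x*(3*n - 2*x))/(2*n^2 - 3*n*x + x^2)^2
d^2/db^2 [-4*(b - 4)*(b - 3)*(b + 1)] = 48 - 24*b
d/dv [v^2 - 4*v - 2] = 2*v - 4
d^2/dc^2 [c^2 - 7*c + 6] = 2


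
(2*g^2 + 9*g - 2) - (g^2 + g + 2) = g^2 + 8*g - 4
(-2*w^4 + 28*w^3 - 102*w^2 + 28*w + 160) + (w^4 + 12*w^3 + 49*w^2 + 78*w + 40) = -w^4 + 40*w^3 - 53*w^2 + 106*w + 200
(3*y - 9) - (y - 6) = 2*y - 3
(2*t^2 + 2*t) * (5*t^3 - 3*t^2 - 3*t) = 10*t^5 + 4*t^4 - 12*t^3 - 6*t^2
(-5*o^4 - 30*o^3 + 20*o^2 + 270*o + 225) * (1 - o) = 5*o^5 + 25*o^4 - 50*o^3 - 250*o^2 + 45*o + 225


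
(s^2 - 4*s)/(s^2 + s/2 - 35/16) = 16*s*(s - 4)/(16*s^2 + 8*s - 35)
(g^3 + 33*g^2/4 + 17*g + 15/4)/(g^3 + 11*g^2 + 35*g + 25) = (4*g^2 + 13*g + 3)/(4*(g^2 + 6*g + 5))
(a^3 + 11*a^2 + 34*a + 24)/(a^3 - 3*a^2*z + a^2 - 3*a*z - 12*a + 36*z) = (-a^2 - 7*a - 6)/(-a^2 + 3*a*z + 3*a - 9*z)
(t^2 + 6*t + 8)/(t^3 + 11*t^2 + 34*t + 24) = (t + 2)/(t^2 + 7*t + 6)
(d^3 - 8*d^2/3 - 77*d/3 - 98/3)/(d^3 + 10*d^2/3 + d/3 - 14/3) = (d - 7)/(d - 1)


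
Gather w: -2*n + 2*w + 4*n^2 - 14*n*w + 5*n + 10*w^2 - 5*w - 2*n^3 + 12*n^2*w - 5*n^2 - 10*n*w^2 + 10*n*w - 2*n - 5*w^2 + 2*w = -2*n^3 - n^2 + n + w^2*(5 - 10*n) + w*(12*n^2 - 4*n - 1)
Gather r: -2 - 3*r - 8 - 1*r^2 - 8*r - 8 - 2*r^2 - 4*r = -3*r^2 - 15*r - 18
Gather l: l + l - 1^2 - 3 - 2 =2*l - 6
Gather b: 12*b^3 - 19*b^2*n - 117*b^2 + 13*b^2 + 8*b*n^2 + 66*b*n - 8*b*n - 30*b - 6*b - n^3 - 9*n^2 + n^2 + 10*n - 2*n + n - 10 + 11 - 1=12*b^3 + b^2*(-19*n - 104) + b*(8*n^2 + 58*n - 36) - n^3 - 8*n^2 + 9*n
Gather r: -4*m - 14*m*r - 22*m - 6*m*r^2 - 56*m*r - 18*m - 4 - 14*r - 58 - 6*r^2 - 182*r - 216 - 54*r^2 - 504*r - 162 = -44*m + r^2*(-6*m - 60) + r*(-70*m - 700) - 440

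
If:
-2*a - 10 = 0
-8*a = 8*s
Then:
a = -5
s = 5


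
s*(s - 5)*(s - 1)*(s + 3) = s^4 - 3*s^3 - 13*s^2 + 15*s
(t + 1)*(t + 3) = t^2 + 4*t + 3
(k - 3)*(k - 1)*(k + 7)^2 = k^4 + 10*k^3 - 4*k^2 - 154*k + 147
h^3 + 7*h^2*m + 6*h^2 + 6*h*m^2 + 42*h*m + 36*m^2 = (h + 6)*(h + m)*(h + 6*m)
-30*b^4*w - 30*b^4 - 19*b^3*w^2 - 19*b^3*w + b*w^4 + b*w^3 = (-5*b + w)*(2*b + w)*(3*b + w)*(b*w + b)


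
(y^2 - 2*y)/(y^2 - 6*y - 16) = y*(2 - y)/(-y^2 + 6*y + 16)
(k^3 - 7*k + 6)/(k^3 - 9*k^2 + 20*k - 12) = (k + 3)/(k - 6)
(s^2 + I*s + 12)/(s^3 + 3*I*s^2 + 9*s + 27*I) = (s + 4*I)/(s^2 + 6*I*s - 9)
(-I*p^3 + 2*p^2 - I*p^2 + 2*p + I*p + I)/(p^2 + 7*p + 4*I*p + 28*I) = (-I*p^3 + p^2*(2 - I) + p*(2 + I) + I)/(p^2 + p*(7 + 4*I) + 28*I)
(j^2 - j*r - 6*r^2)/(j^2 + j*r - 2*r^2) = (-j + 3*r)/(-j + r)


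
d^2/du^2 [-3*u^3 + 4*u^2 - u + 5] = 8 - 18*u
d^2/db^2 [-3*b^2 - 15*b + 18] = -6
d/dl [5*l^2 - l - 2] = 10*l - 1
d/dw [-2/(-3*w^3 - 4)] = -18*w^2/(3*w^3 + 4)^2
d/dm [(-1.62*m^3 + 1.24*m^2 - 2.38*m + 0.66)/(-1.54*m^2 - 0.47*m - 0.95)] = (2.4948*m^4 + 1.5228*m^3 + 0.369*m^2 - 0.3232*m + 2.5712)/(2.3716*m^4 + 1.4476*m^3 + 3.1469*m^2 + 0.893*m + 0.9025)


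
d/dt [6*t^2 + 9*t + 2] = 12*t + 9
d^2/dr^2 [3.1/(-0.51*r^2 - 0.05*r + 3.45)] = (1.61262*r^2 + 0.1581*r - 3.1*(1.02*r + 0.05)*(2.04*r + 0.1) - 10.9089)/(0.51*r^2 + 0.05*r - 3.45)^3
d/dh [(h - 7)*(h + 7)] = 2*h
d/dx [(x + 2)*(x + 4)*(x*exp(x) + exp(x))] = (x^3 + 10*x^2 + 28*x + 22)*exp(x)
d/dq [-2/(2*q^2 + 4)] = 2*q/(q^2 + 2)^2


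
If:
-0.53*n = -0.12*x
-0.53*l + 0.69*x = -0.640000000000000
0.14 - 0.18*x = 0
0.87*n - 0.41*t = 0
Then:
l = 2.22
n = 0.18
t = 0.37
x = 0.78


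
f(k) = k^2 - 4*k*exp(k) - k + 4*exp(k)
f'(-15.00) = -31.00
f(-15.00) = 240.00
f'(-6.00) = -12.94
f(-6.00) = 42.07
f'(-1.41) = -2.44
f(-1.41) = 5.75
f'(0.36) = -2.34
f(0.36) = 3.44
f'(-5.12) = -11.12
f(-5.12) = 31.48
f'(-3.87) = -8.42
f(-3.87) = 19.25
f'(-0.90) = -1.34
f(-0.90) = 4.80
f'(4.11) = -994.74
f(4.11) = -745.40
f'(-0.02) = -0.96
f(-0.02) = 4.02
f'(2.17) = -72.68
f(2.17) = -38.45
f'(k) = -4*k*exp(k) + 2*k - 1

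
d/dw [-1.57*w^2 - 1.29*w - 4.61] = -3.14*w - 1.29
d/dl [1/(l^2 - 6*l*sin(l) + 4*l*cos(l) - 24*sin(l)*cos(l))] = 2*(2*l*sin(l) + 3*l*cos(l) - l + 3*sin(l) - 2*cos(l) + 12*cos(2*l))/((l - 6*sin(l))^2*(l + 4*cos(l))^2)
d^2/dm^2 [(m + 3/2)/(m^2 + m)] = (-m*(m + 1)*(6*m + 5) + (2*m + 1)^2*(2*m + 3))/(m^3*(m + 1)^3)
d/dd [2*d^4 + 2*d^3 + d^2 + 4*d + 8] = 8*d^3 + 6*d^2 + 2*d + 4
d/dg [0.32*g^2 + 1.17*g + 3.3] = 0.64*g + 1.17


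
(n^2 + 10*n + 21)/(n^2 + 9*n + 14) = (n + 3)/(n + 2)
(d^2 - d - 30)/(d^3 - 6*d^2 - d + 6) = (d + 5)/(d^2 - 1)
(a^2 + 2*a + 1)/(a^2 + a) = (a + 1)/a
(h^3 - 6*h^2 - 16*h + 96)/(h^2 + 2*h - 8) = (h^2 - 10*h + 24)/(h - 2)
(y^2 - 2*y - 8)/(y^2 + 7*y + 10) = (y - 4)/(y + 5)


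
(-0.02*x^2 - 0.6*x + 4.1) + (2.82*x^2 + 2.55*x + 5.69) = 2.8*x^2 + 1.95*x + 9.79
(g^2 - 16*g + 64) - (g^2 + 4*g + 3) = 61 - 20*g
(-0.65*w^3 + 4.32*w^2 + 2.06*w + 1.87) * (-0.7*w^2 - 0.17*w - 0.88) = 0.455*w^5 - 2.9135*w^4 - 1.6044*w^3 - 5.4608*w^2 - 2.1307*w - 1.6456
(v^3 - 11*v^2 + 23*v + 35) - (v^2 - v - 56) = v^3 - 12*v^2 + 24*v + 91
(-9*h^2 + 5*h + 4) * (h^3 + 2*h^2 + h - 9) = -9*h^5 - 13*h^4 + 5*h^3 + 94*h^2 - 41*h - 36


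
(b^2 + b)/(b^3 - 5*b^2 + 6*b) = (b + 1)/(b^2 - 5*b + 6)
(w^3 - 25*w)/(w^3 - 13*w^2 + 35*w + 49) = w*(w^2 - 25)/(w^3 - 13*w^2 + 35*w + 49)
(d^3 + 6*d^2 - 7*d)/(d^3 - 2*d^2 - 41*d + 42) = d*(d + 7)/(d^2 - d - 42)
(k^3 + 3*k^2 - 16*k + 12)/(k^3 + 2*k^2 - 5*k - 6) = (k^2 + 5*k - 6)/(k^2 + 4*k + 3)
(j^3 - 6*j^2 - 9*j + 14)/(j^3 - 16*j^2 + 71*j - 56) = (j + 2)/(j - 8)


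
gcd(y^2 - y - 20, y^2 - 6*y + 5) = y - 5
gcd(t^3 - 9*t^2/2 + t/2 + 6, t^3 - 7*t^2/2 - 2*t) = t - 4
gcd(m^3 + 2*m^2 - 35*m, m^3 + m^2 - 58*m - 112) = m + 7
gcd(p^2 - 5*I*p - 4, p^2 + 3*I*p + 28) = p - 4*I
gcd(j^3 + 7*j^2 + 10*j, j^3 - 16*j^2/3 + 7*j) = j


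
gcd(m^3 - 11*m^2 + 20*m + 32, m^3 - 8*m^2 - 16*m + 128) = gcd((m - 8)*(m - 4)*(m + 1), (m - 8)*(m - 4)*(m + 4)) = m^2 - 12*m + 32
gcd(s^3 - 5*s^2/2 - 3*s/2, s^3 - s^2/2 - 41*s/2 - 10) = s + 1/2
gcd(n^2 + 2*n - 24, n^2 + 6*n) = n + 6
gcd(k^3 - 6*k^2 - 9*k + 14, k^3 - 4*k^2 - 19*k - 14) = k^2 - 5*k - 14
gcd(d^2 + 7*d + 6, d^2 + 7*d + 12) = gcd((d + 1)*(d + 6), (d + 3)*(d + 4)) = 1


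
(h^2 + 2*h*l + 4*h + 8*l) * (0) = 0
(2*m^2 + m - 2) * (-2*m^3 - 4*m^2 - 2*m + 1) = -4*m^5 - 10*m^4 - 4*m^3 + 8*m^2 + 5*m - 2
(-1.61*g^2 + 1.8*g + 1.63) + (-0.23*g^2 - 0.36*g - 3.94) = -1.84*g^2 + 1.44*g - 2.31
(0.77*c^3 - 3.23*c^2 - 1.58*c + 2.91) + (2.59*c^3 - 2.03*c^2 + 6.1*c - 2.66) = 3.36*c^3 - 5.26*c^2 + 4.52*c + 0.25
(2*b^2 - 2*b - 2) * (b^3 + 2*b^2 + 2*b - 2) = 2*b^5 + 2*b^4 - 2*b^3 - 12*b^2 + 4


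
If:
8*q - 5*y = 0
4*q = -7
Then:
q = -7/4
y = -14/5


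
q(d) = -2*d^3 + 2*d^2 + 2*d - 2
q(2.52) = -16.27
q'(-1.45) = -16.42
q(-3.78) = 127.04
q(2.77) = -23.62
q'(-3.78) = -98.85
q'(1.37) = -3.78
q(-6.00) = 490.00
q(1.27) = -0.33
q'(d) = -6*d^2 + 4*d + 2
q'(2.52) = -26.02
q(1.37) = -0.65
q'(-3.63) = -91.58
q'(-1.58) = -19.30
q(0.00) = -2.00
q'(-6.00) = -238.00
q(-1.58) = 7.72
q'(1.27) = -2.60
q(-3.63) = 112.76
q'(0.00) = 2.00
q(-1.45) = 5.40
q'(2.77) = -32.96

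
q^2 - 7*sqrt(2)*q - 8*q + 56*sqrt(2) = (q - 8)*(q - 7*sqrt(2))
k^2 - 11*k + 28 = (k - 7)*(k - 4)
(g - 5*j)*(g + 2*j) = g^2 - 3*g*j - 10*j^2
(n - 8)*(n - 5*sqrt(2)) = n^2 - 8*n - 5*sqrt(2)*n + 40*sqrt(2)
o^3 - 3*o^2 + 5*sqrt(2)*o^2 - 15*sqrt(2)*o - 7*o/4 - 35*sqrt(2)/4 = (o - 7/2)*(o + 1/2)*(o + 5*sqrt(2))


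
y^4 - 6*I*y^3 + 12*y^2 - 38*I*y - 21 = (y - 7*I)*(y - I)^2*(y + 3*I)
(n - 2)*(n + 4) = n^2 + 2*n - 8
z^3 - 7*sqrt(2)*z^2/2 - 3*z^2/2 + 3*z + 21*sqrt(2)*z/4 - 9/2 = (z - 3/2)*(z - 3*sqrt(2))*(z - sqrt(2)/2)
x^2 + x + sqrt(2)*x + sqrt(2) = (x + 1)*(x + sqrt(2))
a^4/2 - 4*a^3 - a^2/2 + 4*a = a*(a/2 + 1/2)*(a - 8)*(a - 1)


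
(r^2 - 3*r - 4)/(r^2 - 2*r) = (r^2 - 3*r - 4)/(r*(r - 2))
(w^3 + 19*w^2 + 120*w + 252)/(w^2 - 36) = (w^2 + 13*w + 42)/(w - 6)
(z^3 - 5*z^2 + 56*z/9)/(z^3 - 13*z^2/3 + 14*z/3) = (z - 8/3)/(z - 2)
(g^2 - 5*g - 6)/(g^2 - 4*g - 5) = (g - 6)/(g - 5)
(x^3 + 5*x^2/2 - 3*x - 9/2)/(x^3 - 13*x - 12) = (x - 3/2)/(x - 4)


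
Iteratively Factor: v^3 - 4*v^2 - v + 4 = (v - 1)*(v^2 - 3*v - 4) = (v - 4)*(v - 1)*(v + 1)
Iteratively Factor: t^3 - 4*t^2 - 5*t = (t + 1)*(t^2 - 5*t) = (t - 5)*(t + 1)*(t)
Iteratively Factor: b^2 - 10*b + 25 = (b - 5)*(b - 5)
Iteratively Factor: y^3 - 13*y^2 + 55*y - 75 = (y - 3)*(y^2 - 10*y + 25) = (y - 5)*(y - 3)*(y - 5)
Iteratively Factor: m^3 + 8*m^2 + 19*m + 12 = (m + 1)*(m^2 + 7*m + 12) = (m + 1)*(m + 4)*(m + 3)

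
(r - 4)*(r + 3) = r^2 - r - 12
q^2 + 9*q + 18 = (q + 3)*(q + 6)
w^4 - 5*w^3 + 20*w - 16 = (w - 4)*(w - 2)*(w - 1)*(w + 2)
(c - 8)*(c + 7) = c^2 - c - 56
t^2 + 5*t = t*(t + 5)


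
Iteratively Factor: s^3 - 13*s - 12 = (s - 4)*(s^2 + 4*s + 3) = (s - 4)*(s + 1)*(s + 3)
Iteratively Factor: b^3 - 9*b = (b)*(b^2 - 9) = b*(b + 3)*(b - 3)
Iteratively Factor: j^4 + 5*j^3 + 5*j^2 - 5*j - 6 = (j - 1)*(j^3 + 6*j^2 + 11*j + 6) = (j - 1)*(j + 2)*(j^2 + 4*j + 3) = (j - 1)*(j + 2)*(j + 3)*(j + 1)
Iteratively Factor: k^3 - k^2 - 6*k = (k - 3)*(k^2 + 2*k) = (k - 3)*(k + 2)*(k)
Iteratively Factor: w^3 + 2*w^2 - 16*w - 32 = (w - 4)*(w^2 + 6*w + 8) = (w - 4)*(w + 4)*(w + 2)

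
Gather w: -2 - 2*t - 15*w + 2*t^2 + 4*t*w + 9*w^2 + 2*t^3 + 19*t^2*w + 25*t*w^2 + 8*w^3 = 2*t^3 + 2*t^2 - 2*t + 8*w^3 + w^2*(25*t + 9) + w*(19*t^2 + 4*t - 15) - 2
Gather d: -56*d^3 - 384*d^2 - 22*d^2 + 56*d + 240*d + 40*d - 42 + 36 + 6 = -56*d^3 - 406*d^2 + 336*d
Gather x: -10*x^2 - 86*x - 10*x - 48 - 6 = -10*x^2 - 96*x - 54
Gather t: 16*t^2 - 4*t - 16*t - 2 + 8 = 16*t^2 - 20*t + 6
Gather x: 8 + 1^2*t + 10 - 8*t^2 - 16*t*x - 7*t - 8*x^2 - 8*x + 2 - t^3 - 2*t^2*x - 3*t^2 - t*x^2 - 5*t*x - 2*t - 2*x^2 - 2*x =-t^3 - 11*t^2 - 8*t + x^2*(-t - 10) + x*(-2*t^2 - 21*t - 10) + 20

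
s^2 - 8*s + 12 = (s - 6)*(s - 2)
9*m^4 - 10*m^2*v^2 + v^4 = (-3*m + v)*(-m + v)*(m + v)*(3*m + v)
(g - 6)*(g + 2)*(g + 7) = g^3 + 3*g^2 - 40*g - 84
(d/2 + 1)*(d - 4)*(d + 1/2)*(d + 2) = d^4/2 + d^3/4 - 6*d^2 - 11*d - 4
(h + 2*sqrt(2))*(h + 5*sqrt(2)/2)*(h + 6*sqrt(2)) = h^3 + 21*sqrt(2)*h^2/2 + 64*h + 60*sqrt(2)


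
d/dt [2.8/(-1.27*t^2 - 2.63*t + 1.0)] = (7.112*t + 7.364)/(1.27*t^2 + 2.63*t - 1.0)^2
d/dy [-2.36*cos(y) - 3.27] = 2.36*sin(y)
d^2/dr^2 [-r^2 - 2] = -2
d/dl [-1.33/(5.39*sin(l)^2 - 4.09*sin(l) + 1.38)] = (14.3374*sin(l) - 5.4397)*cos(l)/(5.39*sin(l)^2 - 4.09*sin(l) + 1.38)^2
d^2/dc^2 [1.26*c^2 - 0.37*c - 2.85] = 2.52000000000000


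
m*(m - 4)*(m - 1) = m^3 - 5*m^2 + 4*m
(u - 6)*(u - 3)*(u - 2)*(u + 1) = u^4 - 10*u^3 + 25*u^2 - 36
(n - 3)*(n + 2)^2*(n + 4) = n^4 + 5*n^3 - 4*n^2 - 44*n - 48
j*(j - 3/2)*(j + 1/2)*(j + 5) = j^4 + 4*j^3 - 23*j^2/4 - 15*j/4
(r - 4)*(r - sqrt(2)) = r^2 - 4*r - sqrt(2)*r + 4*sqrt(2)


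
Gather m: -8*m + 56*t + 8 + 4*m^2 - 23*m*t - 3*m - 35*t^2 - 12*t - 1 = 4*m^2 + m*(-23*t - 11) - 35*t^2 + 44*t + 7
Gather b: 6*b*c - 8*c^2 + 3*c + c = 6*b*c - 8*c^2 + 4*c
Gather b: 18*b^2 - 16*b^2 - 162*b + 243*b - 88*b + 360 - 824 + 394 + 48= 2*b^2 - 7*b - 22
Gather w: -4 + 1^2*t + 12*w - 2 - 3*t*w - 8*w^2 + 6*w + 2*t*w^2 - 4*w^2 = t + w^2*(2*t - 12) + w*(18 - 3*t) - 6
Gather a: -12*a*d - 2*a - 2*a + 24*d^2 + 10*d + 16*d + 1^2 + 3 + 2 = a*(-12*d - 4) + 24*d^2 + 26*d + 6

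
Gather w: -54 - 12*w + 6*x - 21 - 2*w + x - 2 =-14*w + 7*x - 77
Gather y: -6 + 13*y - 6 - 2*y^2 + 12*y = -2*y^2 + 25*y - 12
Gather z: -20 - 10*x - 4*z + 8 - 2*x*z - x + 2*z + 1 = -11*x + z*(-2*x - 2) - 11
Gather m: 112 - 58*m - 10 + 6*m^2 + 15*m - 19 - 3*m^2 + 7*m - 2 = 3*m^2 - 36*m + 81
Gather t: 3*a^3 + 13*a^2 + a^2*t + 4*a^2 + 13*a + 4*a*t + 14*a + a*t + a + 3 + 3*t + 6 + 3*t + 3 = 3*a^3 + 17*a^2 + 28*a + t*(a^2 + 5*a + 6) + 12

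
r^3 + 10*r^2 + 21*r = r*(r + 3)*(r + 7)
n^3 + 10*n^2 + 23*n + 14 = (n + 1)*(n + 2)*(n + 7)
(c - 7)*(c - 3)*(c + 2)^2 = c^4 - 6*c^3 - 15*c^2 + 44*c + 84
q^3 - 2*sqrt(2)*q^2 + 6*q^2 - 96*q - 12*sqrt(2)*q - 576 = (q + 6)*(q - 8*sqrt(2))*(q + 6*sqrt(2))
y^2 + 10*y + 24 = (y + 4)*(y + 6)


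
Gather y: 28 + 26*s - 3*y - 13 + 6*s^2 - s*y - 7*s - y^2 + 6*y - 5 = 6*s^2 + 19*s - y^2 + y*(3 - s) + 10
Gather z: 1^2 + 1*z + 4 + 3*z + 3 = 4*z + 8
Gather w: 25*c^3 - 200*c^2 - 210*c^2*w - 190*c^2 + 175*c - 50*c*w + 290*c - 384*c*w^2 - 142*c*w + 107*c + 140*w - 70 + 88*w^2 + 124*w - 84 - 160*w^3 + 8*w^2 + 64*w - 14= 25*c^3 - 390*c^2 + 572*c - 160*w^3 + w^2*(96 - 384*c) + w*(-210*c^2 - 192*c + 328) - 168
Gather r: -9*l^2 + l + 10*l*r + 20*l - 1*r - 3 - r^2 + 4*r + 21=-9*l^2 + 21*l - r^2 + r*(10*l + 3) + 18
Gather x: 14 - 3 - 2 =9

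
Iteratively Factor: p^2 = (p)*(p)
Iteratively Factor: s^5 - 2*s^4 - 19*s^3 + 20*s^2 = (s - 1)*(s^4 - s^3 - 20*s^2) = s*(s - 1)*(s^3 - s^2 - 20*s) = s^2*(s - 1)*(s^2 - s - 20) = s^2*(s - 5)*(s - 1)*(s + 4)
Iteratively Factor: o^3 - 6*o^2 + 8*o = (o - 4)*(o^2 - 2*o) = (o - 4)*(o - 2)*(o)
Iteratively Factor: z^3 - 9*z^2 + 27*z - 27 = (z - 3)*(z^2 - 6*z + 9) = (z - 3)^2*(z - 3)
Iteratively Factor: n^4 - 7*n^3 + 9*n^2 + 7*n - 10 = (n - 2)*(n^3 - 5*n^2 - n + 5) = (n - 5)*(n - 2)*(n^2 - 1) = (n - 5)*(n - 2)*(n - 1)*(n + 1)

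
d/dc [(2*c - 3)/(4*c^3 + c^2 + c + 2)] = (8*c^3 + 2*c^2 + 2*c - (2*c - 3)*(12*c^2 + 2*c + 1) + 4)/(4*c^3 + c^2 + c + 2)^2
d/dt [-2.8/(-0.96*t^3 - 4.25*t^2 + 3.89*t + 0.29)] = (-8.064*t^2 - 23.8*t + 10.892)/(0.96*t^3 + 4.25*t^2 - 3.89*t - 0.29)^2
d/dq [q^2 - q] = 2*q - 1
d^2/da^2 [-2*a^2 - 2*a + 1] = -4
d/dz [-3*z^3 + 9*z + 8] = 9 - 9*z^2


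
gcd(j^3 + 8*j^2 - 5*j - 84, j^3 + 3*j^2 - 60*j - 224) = j^2 + 11*j + 28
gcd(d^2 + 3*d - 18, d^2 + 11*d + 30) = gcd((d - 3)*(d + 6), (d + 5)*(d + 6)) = d + 6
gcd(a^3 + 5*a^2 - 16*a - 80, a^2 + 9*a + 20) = a^2 + 9*a + 20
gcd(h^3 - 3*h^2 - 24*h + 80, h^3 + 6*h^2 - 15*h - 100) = h^2 + h - 20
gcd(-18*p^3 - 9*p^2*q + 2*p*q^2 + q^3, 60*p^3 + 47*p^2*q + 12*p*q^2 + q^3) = 3*p + q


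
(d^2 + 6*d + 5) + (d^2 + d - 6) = 2*d^2 + 7*d - 1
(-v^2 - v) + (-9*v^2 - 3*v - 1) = -10*v^2 - 4*v - 1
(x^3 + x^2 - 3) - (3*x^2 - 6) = x^3 - 2*x^2 + 3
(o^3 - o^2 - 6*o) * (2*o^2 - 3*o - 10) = 2*o^5 - 5*o^4 - 19*o^3 + 28*o^2 + 60*o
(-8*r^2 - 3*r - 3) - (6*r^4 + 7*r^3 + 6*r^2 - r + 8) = -6*r^4 - 7*r^3 - 14*r^2 - 2*r - 11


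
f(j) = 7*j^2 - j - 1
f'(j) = 14*j - 1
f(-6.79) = 328.52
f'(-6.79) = -96.06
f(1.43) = 11.88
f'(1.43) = 19.02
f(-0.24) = -0.36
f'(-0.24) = -4.36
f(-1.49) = 16.03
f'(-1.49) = -21.86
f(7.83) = 420.33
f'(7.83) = 108.62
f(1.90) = 22.37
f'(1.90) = 25.60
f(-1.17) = 9.75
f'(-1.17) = -17.38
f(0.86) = 3.32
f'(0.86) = 11.04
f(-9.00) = 575.00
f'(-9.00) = -127.00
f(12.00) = 995.00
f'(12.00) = 167.00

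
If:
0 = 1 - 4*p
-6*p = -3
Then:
No Solution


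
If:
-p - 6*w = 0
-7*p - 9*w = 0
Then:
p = 0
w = 0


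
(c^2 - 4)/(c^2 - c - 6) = (c - 2)/(c - 3)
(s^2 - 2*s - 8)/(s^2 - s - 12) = (s + 2)/(s + 3)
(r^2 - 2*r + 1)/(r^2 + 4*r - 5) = (r - 1)/(r + 5)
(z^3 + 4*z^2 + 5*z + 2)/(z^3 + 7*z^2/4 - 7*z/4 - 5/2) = 4*(z + 1)/(4*z - 5)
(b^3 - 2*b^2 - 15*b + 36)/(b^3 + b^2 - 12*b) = (b - 3)/b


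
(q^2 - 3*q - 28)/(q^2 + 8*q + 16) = (q - 7)/(q + 4)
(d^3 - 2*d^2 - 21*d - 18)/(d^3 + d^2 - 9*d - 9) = (d - 6)/(d - 3)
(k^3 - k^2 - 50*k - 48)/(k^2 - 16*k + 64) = (k^2 + 7*k + 6)/(k - 8)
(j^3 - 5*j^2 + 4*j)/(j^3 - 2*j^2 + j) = (j - 4)/(j - 1)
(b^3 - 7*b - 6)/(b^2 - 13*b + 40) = (b^3 - 7*b - 6)/(b^2 - 13*b + 40)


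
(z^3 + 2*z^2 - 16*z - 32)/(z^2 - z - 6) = (z^2 - 16)/(z - 3)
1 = 1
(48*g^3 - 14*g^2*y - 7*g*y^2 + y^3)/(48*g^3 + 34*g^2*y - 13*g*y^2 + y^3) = (-6*g^2 + g*y + y^2)/(-6*g^2 - 5*g*y + y^2)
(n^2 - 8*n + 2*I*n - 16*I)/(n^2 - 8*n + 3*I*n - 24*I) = (n + 2*I)/(n + 3*I)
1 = 1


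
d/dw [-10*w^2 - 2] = -20*w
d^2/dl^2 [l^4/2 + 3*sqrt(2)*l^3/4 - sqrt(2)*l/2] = 3*l*(4*l + 3*sqrt(2))/2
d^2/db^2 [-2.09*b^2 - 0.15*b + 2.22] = -4.18000000000000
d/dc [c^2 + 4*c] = 2*c + 4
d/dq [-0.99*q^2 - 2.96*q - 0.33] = -1.98*q - 2.96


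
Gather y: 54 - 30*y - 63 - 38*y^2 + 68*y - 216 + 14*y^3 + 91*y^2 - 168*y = 14*y^3 + 53*y^2 - 130*y - 225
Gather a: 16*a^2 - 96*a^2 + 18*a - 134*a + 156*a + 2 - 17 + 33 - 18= -80*a^2 + 40*a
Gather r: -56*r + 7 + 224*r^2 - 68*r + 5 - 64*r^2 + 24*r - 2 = 160*r^2 - 100*r + 10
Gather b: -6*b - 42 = -6*b - 42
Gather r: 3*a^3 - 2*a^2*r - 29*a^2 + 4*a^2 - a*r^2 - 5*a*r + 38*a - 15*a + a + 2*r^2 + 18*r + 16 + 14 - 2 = 3*a^3 - 25*a^2 + 24*a + r^2*(2 - a) + r*(-2*a^2 - 5*a + 18) + 28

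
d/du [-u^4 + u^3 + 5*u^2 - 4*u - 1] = -4*u^3 + 3*u^2 + 10*u - 4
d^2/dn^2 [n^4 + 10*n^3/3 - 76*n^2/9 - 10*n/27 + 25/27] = 12*n^2 + 20*n - 152/9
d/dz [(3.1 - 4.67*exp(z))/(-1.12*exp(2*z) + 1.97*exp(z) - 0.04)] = (-5.2304*exp(2*z) + 6.944*exp(z) - 5.9202)*exp(z)/(1.2544*exp(4*z) - 4.4128*exp(3*z) + 3.9705*exp(2*z) - 0.1576*exp(z) + 0.0016)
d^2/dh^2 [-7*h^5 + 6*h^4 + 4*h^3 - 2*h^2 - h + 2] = -140*h^3 + 72*h^2 + 24*h - 4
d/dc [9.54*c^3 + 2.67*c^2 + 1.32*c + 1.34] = 28.62*c^2 + 5.34*c + 1.32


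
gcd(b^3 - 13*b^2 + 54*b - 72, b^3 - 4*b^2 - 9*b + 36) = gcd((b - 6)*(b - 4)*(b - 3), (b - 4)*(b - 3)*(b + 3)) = b^2 - 7*b + 12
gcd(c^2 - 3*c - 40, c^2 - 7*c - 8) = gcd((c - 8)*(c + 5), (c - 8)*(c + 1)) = c - 8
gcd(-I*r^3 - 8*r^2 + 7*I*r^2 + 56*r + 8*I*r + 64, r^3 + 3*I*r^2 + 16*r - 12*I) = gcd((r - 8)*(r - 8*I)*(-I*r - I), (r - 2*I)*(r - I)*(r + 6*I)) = 1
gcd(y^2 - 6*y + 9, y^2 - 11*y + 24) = y - 3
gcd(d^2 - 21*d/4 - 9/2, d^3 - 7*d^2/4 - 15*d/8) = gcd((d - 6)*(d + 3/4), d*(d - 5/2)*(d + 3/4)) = d + 3/4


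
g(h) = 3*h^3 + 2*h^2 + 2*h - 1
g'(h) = 9*h^2 + 4*h + 2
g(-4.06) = -176.92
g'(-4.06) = 134.11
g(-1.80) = -15.62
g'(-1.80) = 23.96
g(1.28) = 11.13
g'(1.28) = 21.87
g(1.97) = 33.64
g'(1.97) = 44.81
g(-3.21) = -86.04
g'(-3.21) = 81.90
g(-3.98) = -166.41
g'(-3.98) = 128.64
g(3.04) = 107.85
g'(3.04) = 97.33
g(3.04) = 107.85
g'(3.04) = 97.33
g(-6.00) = -589.00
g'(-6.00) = 302.00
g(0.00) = -1.00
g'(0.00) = 2.00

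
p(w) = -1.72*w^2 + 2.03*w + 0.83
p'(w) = 2.03 - 3.44*w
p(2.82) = -7.12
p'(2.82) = -7.67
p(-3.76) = -31.12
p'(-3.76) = 14.96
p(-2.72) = -17.42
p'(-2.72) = 11.39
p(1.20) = 0.79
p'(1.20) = -2.10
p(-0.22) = 0.30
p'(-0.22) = 2.79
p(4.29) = -22.12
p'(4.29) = -12.73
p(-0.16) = 0.46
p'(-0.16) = 2.58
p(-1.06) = -3.25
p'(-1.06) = 5.68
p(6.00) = -48.91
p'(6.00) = -18.61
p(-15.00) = -416.62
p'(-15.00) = 53.63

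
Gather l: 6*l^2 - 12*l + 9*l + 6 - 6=6*l^2 - 3*l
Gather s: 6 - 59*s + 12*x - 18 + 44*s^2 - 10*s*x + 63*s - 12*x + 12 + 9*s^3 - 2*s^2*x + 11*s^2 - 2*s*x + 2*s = 9*s^3 + s^2*(55 - 2*x) + s*(6 - 12*x)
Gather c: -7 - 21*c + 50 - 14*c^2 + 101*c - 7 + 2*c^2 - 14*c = -12*c^2 + 66*c + 36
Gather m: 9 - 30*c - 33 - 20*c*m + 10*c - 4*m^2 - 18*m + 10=-20*c - 4*m^2 + m*(-20*c - 18) - 14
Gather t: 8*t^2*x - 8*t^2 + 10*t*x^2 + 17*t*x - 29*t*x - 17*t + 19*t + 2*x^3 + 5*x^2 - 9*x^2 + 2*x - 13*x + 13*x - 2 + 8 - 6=t^2*(8*x - 8) + t*(10*x^2 - 12*x + 2) + 2*x^3 - 4*x^2 + 2*x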